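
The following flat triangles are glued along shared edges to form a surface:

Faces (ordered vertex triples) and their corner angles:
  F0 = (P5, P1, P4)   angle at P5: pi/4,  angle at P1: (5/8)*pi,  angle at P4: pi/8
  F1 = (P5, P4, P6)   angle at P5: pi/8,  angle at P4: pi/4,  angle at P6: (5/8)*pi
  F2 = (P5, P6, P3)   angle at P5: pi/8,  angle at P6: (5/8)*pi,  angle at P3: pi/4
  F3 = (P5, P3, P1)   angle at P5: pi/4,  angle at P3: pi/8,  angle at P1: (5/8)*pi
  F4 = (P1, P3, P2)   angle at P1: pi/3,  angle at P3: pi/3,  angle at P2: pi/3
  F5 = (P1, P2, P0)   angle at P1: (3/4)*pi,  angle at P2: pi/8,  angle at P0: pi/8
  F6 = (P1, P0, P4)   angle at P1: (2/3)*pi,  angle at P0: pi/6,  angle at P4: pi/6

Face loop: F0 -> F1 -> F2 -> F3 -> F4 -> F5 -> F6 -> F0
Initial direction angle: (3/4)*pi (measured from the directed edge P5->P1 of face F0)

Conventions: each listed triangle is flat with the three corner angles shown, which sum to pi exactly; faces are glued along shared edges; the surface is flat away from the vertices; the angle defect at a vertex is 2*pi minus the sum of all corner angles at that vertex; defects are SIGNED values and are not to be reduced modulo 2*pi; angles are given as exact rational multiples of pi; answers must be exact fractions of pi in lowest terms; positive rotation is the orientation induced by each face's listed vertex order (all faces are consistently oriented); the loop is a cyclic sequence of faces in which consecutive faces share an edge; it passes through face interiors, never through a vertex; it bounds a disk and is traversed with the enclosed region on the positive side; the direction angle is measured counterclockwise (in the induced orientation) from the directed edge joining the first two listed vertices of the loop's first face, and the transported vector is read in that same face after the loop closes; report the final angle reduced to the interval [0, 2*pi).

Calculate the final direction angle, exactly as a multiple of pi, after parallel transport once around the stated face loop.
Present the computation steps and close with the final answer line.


enclosed vertex P1: corner angles sum to 3*pi, defect = 2*pi - 3*pi = -pi
enclosed vertex P5: corner angles sum to (3/4)*pi, defect = 2*pi - (3/4)*pi = (5/4)*pi
summing the enclosed defects onto the initial angle, mod 2*pi in the induced orientation:
final angle = (3/4)*pi + pi/4 = pi (mod 2*pi)

Answer: final direction angle = pi


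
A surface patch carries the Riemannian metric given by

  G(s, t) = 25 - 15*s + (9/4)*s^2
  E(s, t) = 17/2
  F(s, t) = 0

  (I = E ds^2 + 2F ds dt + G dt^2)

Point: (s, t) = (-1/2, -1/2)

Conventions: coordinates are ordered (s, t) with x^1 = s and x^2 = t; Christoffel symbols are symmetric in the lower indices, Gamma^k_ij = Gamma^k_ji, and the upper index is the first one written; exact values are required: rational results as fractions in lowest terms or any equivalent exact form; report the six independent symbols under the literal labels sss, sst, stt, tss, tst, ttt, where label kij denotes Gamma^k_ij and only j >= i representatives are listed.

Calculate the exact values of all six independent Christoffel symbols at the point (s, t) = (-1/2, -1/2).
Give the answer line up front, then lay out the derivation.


Answer: Gamma_sss = 0, Gamma_sst = 0, Gamma_stt = 69/68, Gamma_tss = 0, Gamma_tst = -6/23, Gamma_ttt = 0

E = 17/2, F = 0, G = 529/16 at the point
E_s = 0, E_t = 0, F_s = 0, F_t = 0, G_s = -69/4, G_t = 0
EG - F^2 = 8993/32;  g^inv = (32/8993) * [[529/16, 0], [0, 17/2]]
first-kind symbols [ij,l] = (1/2)(d_i g_jl + d_j g_il - d_l g_ij): [ss,s] = E_s/2 = 0, [ss,t] = F_s - E_t/2 = 0, [st,s] = E_t/2 = 0, [st,t] = G_s/2 = -69/8, [tt,s] = F_t - G_s/2 = 69/8, [tt,t] = G_t/2 = 0
Gamma^s_ij = (G*[ij,s] - F*[ij,t])/(EG - F^2), Gamma^t_ij = (E*[ij,t] - F*[ij,s])/(EG - F^2)


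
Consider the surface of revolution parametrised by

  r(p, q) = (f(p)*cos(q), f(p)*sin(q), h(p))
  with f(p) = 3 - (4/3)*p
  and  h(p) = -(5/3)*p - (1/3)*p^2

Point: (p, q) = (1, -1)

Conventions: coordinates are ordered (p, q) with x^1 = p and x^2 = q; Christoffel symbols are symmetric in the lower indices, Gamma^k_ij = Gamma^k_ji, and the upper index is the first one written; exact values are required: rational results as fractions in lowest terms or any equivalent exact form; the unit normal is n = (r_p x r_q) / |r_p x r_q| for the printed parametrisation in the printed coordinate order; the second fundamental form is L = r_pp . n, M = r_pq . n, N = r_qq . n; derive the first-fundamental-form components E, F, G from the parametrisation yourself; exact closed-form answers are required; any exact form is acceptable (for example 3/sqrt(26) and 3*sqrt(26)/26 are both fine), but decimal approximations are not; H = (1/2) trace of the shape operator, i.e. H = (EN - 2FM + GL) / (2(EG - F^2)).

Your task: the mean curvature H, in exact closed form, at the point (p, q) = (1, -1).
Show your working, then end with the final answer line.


f = 5/3, f' = -4/3, f'' = 0, h' = -7/3, h'' = -2/3
E = 65/9, F = 0, G = 25/9; answer radicand W^2 = 65/9
unnormalised second-form numerators: l = 8/9, m = 0, n = -35/9; L = l/sqrt(65/9), and similarly M = m/sqrt(W^2), N = n/sqrt(W^2)
H = (E*n - 2*F*m + G*l) / (2*(EG - F^2)*sqrt(W^2)); E*n - 2*F*m + G*l = -2075/81, EG - F^2 = 1625/81, so H = (-83/130)/sqrt(65/9)

Answer: H = -249*sqrt(65)/8450


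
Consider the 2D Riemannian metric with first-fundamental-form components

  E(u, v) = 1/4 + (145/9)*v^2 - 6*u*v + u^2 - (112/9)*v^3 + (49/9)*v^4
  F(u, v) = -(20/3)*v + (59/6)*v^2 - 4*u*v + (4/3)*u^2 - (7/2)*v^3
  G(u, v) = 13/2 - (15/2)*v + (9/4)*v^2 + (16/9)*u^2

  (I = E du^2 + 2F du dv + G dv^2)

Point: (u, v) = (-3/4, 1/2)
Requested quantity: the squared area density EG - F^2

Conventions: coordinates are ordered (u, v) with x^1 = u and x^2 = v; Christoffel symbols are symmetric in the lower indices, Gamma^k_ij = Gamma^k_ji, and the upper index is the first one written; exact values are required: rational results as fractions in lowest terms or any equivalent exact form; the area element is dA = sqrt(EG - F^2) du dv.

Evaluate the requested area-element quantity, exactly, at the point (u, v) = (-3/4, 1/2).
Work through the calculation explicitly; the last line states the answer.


E = 47/8, F = 15/16, G = 69/16; EG - F^2 = 6261/256

Answer: EG - F^2 = 6261/256


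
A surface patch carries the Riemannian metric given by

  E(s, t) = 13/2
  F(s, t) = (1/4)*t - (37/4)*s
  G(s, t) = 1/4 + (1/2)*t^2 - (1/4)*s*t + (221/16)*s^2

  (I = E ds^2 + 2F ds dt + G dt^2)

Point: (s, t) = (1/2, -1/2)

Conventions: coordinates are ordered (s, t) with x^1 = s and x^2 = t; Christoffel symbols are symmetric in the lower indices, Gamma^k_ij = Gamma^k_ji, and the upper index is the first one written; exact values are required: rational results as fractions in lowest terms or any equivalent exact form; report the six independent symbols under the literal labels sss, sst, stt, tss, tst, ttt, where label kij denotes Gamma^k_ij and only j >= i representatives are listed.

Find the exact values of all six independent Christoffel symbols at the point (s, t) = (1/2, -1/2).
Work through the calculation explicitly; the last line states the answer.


E = 13/2, F = -19/4, G = 249/64 at the point
E_s = 0, E_t = 0, F_s = -37/4, F_t = 1/4, G_s = 223/16, G_t = -5/8
EG - F^2 = 349/128;  g^inv = (128/349) * [[249/64, 19/4], [19/4, 13/2]]
first-kind symbols [ij,l] = (1/2)(d_i g_jl + d_j g_il - d_l g_ij): [ss,s] = E_s/2 = 0, [ss,t] = F_s - E_t/2 = -37/4, [st,s] = E_t/2 = 0, [st,t] = G_s/2 = 223/32, [tt,s] = F_t - G_s/2 = -215/32, [tt,t] = G_t/2 = -5/16
Gamma^s_ij = (G*[ij,s] - F*[ij,t])/(EG - F^2), Gamma^t_ij = (E*[ij,t] - F*[ij,s])/(EG - F^2)

Answer: Gamma_sss = -5624/349, Gamma_sst = 4237/349, Gamma_stt = -56575/5584, Gamma_tss = -7696/349, Gamma_tst = 5798/349, Gamma_ttt = -4345/349


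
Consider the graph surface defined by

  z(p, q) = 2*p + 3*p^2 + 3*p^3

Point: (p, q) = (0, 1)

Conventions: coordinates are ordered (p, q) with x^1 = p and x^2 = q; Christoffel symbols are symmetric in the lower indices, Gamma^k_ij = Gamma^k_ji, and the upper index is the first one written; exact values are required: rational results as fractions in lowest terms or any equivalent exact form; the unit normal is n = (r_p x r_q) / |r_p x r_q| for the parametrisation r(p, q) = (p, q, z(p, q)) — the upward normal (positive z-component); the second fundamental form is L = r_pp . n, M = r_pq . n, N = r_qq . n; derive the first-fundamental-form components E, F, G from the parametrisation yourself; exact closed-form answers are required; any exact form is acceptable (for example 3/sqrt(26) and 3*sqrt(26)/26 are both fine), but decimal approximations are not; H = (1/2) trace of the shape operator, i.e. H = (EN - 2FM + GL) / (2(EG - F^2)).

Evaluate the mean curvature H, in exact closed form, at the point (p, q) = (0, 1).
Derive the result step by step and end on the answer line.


z_p = 2, z_q = 0, z_pp = 6, z_pq = 0, z_qq = 0
E = 5, F = 0, G = 1; answer radicand W^2 = 5
unnormalised second-form numerators: l = 6, m = 0, n = 0; L = l/sqrt(5), and similarly M = m/sqrt(W^2), N = n/sqrt(W^2)
H = (E*n - 2*F*m + G*l) / (2*(EG - F^2)*sqrt(W^2)); E*n - 2*F*m + G*l = 6, EG - F^2 = 5, so H = (3/5)/sqrt(5)

Answer: H = 3*sqrt(5)/25


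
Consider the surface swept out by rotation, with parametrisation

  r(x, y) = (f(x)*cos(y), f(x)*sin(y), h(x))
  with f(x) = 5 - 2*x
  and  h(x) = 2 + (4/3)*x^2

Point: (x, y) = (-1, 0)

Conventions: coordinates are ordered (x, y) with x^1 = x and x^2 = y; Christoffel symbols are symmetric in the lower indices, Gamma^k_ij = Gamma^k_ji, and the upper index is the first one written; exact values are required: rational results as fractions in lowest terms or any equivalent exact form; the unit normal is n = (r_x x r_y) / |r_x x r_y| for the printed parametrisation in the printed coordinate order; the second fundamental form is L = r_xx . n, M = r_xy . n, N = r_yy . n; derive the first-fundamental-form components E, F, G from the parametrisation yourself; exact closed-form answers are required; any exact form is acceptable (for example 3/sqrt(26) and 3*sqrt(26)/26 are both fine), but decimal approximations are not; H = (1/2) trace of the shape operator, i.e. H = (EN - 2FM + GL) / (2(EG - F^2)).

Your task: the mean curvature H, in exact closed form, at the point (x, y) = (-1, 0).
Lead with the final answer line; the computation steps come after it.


Answer: H = -113/875

f = 7, f' = -2, f'' = 0, h' = -8/3, h'' = 8/3
E = 100/9, F = 0, G = 49; answer radicand W^2 = 100/9
unnormalised second-form numerators: l = -16/3, m = 0, n = -56/3; L = l/sqrt(100/9), and similarly M = m/sqrt(W^2), N = n/sqrt(W^2)
H = (E*n - 2*F*m + G*l) / (2*(EG - F^2)*sqrt(W^2)); E*n - 2*F*m + G*l = -12656/27, EG - F^2 = 4900/9, so H = (-226/525)/sqrt(100/9)


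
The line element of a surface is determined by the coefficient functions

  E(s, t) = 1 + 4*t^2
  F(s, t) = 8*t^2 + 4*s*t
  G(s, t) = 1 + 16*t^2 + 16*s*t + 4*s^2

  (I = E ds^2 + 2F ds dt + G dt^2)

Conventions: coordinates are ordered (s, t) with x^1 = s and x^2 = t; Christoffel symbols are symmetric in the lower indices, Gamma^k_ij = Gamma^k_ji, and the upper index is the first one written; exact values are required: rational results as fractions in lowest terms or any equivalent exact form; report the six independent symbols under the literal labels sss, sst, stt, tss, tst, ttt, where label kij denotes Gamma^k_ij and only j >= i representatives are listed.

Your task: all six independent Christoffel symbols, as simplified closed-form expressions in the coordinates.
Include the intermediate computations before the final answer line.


E = 1 + 4*t^2; F = 8*t^2 + 4*s*t; G = 1 + 16*t^2 + 16*s*t + 4*s^2
Gamma^k_ij = (1/2) g^{kl} (d_i g_jl + d_j g_il - d_l g_ij), with g^inv = (1/(EG-F^2)) [[G, -F], [-F, E]]
first partials: E_s = 0, E_t = 8*t, F_s = 4*t, F_t = 16*t + 4*s, G_s = 16*t + 8*s, G_t = 32*t + 16*s
D = EG - F^2 = 1 + 20*t^2 + 16*s*t + 4*s^2
expanded: Gamma^s_ss = (G E_s - 2F F_s + F E_t)/(2D), Gamma^s_st = (G E_t - F G_s)/(2D), Gamma^s_tt = (2G F_t - G G_s - F G_t)/(2D), Gamma^t_ss = (2E F_s - E E_t - F E_s)/(2D), Gamma^t_st = (E G_s - F E_t)/(2D), Gamma^t_tt = (E G_t - 2F F_t + F G_s)/(2D); substitute and cancel common factors

Answer: Gamma_sss = 0, Gamma_sst = 4*t/(4*s^2 + 16*s*t + 20*t^2 + 1), Gamma_stt = 8*t/(4*s^2 + 16*s*t + 20*t^2 + 1), Gamma_tss = 0, Gamma_tst = (4*s + 8*t)/(4*s^2 + 16*s*t + 20*t^2 + 1), Gamma_ttt = (8*s + 16*t)/(4*s^2 + 16*s*t + 20*t^2 + 1)


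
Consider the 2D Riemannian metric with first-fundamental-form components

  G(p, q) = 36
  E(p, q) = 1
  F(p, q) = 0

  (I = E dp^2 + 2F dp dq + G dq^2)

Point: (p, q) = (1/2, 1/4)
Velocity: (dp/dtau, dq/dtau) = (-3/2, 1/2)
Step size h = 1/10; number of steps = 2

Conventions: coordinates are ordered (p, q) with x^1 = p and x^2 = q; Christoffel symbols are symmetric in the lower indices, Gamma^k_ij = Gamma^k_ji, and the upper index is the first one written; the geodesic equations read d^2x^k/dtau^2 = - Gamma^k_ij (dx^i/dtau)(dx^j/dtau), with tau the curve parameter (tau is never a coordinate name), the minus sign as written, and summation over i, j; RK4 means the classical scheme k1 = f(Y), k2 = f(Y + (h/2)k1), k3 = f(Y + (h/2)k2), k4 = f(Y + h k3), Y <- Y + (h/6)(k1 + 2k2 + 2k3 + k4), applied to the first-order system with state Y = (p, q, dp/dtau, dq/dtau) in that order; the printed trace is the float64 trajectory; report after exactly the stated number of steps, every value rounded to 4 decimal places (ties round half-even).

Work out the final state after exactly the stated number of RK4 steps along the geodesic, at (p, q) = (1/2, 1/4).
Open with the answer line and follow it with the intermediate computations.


Answer: p = 0.2000, q = 0.3500, dp/dtau = -1.5000, dq/dtau = 0.5000

f(Y) = (dp/dtau, dq/dtau, -Gamma^p_ij Y'^i Y'^j, -Gamma^q_ij Y'^i Y'^j) with the Gammas evaluated at the stage position; h = 0.100000; intermediate values shown to 6 dp
step 0: p = 0.5000, q = 0.2500, dp/dtau = -1.5000, dq/dtau = 0.5000
step 1:
  k1: at (p, q) = (0.500000, 0.250000), (dp/dtau, dq/dtau) = (-1.500000, 0.500000); Gamma_ppp = 0.000000, Gamma_ppq = 0.000000, Gamma_pqq = 0.000000, Gamma_qpp = 0.000000, Gamma_qpq = 0.000000, Gamma_qqq = 0.000000; k1 = (-1.500000, 0.500000, 0.000000, 0.000000)
  k2: at (p, q) = (0.425000, 0.275000), (dp/dtau, dq/dtau) = (-1.500000, 0.500000); Gamma_ppp = 0.000000, Gamma_ppq = 0.000000, Gamma_pqq = 0.000000, Gamma_qpp = 0.000000, Gamma_qpq = 0.000000, Gamma_qqq = 0.000000; k2 = (-1.500000, 0.500000, 0.000000, 0.000000)
  k3: at (p, q) = (0.425000, 0.275000), (dp/dtau, dq/dtau) = (-1.500000, 0.500000); Gamma_ppp = 0.000000, Gamma_ppq = 0.000000, Gamma_pqq = 0.000000, Gamma_qpp = 0.000000, Gamma_qpq = 0.000000, Gamma_qqq = 0.000000; k3 = (-1.500000, 0.500000, 0.000000, 0.000000)
  k4: at (p, q) = (0.350000, 0.300000), (dp/dtau, dq/dtau) = (-1.500000, 0.500000); Gamma_ppp = 0.000000, Gamma_ppq = 0.000000, Gamma_pqq = 0.000000, Gamma_qpp = 0.000000, Gamma_qpq = 0.000000, Gamma_qqq = 0.000000; k4 = (-1.500000, 0.500000, 0.000000, 0.000000)
  Y <- Y + (h/6)(k1 + 2k2 + 2k3 + k4): p = 0.3500, q = 0.3000, dp/dtau = -1.5000, dq/dtau = 0.5000
step 2:
  k1: at (p, q) = (0.350000, 0.300000), (dp/dtau, dq/dtau) = (-1.500000, 0.500000); Gamma_ppp = 0.000000, Gamma_ppq = 0.000000, Gamma_pqq = 0.000000, Gamma_qpp = 0.000000, Gamma_qpq = 0.000000, Gamma_qqq = 0.000000; k1 = (-1.500000, 0.500000, 0.000000, 0.000000)
  k2: at (p, q) = (0.275000, 0.325000), (dp/dtau, dq/dtau) = (-1.500000, 0.500000); Gamma_ppp = 0.000000, Gamma_ppq = 0.000000, Gamma_pqq = 0.000000, Gamma_qpp = 0.000000, Gamma_qpq = 0.000000, Gamma_qqq = 0.000000; k2 = (-1.500000, 0.500000, 0.000000, 0.000000)
  k3: at (p, q) = (0.275000, 0.325000), (dp/dtau, dq/dtau) = (-1.500000, 0.500000); Gamma_ppp = 0.000000, Gamma_ppq = 0.000000, Gamma_pqq = 0.000000, Gamma_qpp = 0.000000, Gamma_qpq = 0.000000, Gamma_qqq = 0.000000; k3 = (-1.500000, 0.500000, 0.000000, 0.000000)
  k4: at (p, q) = (0.200000, 0.350000), (dp/dtau, dq/dtau) = (-1.500000, 0.500000); Gamma_ppp = 0.000000, Gamma_ppq = 0.000000, Gamma_pqq = 0.000000, Gamma_qpp = 0.000000, Gamma_qpq = 0.000000, Gamma_qqq = 0.000000; k4 = (-1.500000, 0.500000, 0.000000, 0.000000)
  Y <- Y + (h/6)(k1 + 2k2 + 2k3 + k4): p = 0.2000, q = 0.3500, dp/dtau = -1.5000, dq/dtau = 0.5000


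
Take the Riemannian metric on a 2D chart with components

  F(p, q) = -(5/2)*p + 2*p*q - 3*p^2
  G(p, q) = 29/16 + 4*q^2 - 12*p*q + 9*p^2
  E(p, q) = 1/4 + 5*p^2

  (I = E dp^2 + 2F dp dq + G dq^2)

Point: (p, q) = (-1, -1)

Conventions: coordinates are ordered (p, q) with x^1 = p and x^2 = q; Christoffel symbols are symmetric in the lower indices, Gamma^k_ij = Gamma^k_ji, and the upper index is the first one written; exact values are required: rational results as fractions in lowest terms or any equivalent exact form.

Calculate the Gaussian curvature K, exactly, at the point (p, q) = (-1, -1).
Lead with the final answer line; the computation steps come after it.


Answer: K = -74816/213867

E = 21/4, F = 3/2, G = 45/16, EG - F^2 = 801/64 at the point
E_p = -10, E_q = 0, F_p = 3/2, F_q = -2, G_p = -6, G_q = 4
E_qq = 0, F_pq = 2, G_pp = 18
Brioschi: K = (det M1 - det M2) / (EG - F^2)^2 with the standard first/second-derivative matrices M1, M2.
M1 = [[-E_qq/2 + F_pq - G_pp/2, E_p/2, F_p - E_q/2], [F_q - G_p/2, E, F], [G_q/2, F, G]] = [[-7, -5, 3/2], [1, 21/4, 3/2], [2, 3/2, 45/16]]; det M1 = -6531/64
M2 = [[0, E_q/2, G_p/2], [E_q/2, E, F], [G_p/2, F, G]] = [[0, 0, -3], [0, 21/4, 3/2], [-3, 3/2, 45/16]]; det M2 = -189/4
det M1 - det M2 = -3507/64; K = -3507/64 / (801/64)^2 = -74816/213867


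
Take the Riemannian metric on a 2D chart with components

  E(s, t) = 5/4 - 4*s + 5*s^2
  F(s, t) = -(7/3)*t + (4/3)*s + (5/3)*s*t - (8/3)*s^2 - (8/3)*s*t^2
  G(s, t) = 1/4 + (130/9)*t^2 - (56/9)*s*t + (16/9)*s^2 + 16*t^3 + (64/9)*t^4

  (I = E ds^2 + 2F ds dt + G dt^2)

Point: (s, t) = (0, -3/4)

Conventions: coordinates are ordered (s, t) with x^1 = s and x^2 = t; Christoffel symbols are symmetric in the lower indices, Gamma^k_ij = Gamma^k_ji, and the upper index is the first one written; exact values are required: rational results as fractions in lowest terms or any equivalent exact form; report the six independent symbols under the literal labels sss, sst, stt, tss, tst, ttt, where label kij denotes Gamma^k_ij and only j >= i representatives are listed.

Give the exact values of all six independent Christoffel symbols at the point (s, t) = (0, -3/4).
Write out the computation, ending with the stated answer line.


E = 5/4, F = 7/4, G = 31/8 at the point
E_s = -4, E_t = 0, F_s = -17/12, F_t = -7/3, G_s = 14/3, G_t = -20/3
EG - F^2 = 57/32;  g^inv = (32/57) * [[31/8, -7/4], [-7/4, 5/4]]
first-kind symbols [ij,l] = (1/2)(d_i g_jl + d_j g_il - d_l g_ij): [ss,s] = E_s/2 = -2, [ss,t] = F_s - E_t/2 = -17/12, [st,s] = E_t/2 = 0, [st,t] = G_s/2 = 7/3, [tt,s] = F_t - G_s/2 = -14/3, [tt,t] = G_t/2 = -10/3
Gamma^s_ij = (G*[ij,s] - F*[ij,t])/(EG - F^2), Gamma^t_ij = (E*[ij,t] - F*[ij,s])/(EG - F^2)

Answer: Gamma_sss = -506/171, Gamma_sst = -392/171, Gamma_stt = -392/57, Gamma_tss = 166/171, Gamma_tst = 280/171, Gamma_ttt = 128/57


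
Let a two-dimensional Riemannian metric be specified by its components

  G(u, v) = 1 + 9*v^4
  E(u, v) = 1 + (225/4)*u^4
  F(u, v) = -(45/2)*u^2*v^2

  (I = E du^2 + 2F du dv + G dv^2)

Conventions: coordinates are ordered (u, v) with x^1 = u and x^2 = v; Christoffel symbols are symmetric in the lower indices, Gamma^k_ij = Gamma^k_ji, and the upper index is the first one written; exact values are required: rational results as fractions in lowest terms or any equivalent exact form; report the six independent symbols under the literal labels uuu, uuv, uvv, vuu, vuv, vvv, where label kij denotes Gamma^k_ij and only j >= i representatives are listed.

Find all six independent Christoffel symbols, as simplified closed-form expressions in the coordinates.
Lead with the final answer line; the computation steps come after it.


Answer: Gamma_uuu = 450*u^3/(225*u^4 + 36*v^4 + 4), Gamma_uuv = 0, Gamma_uvv = -180*u^2*v/(225*u^4 + 36*v^4 + 4), Gamma_vuu = -180*u*v^2/(225*u^4 + 36*v^4 + 4), Gamma_vuv = 0, Gamma_vvv = 72*v^3/(225*u^4 + 36*v^4 + 4)

E = 1 + (225/4)*u^4; F = -(45/2)*u^2*v^2; G = 1 + 9*v^4
Gamma^k_ij = (1/2) g^{kl} (d_i g_jl + d_j g_il - d_l g_ij), with g^inv = (1/(EG-F^2)) [[G, -F], [-F, E]]
first partials: E_u = 225*u^3, E_v = 0, F_u = -45*u*v^2, F_v = -45*u^2*v, G_u = 0, G_v = 36*v^3
D = EG - F^2 = 1 + 9*v^4 + (225/4)*u^4
expanded: Gamma^u_uu = (G E_u - 2F F_u + F E_v)/(2D), Gamma^u_uv = (G E_v - F G_u)/(2D), Gamma^u_vv = (2G F_v - G G_u - F G_v)/(2D), Gamma^v_uu = (2E F_u - E E_v - F E_u)/(2D), Gamma^v_uv = (E G_u - F E_v)/(2D), Gamma^v_vv = (E G_v - 2F F_v + F G_u)/(2D); substitute and cancel common factors


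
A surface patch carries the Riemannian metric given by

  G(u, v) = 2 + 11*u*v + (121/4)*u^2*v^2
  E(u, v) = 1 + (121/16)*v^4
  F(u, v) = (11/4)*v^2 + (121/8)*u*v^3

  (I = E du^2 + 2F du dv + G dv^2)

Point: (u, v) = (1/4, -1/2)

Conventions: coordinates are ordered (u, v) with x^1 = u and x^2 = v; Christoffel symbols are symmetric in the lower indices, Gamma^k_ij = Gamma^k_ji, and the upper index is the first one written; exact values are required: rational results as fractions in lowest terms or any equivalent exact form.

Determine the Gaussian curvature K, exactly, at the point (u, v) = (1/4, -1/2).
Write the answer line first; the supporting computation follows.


Answer: K = -123904/40401

E = 377/256, F = 55/256, G = 281/256, EG - F^2 = 201/128 at the point
E_u = 0, E_v = -121/32, F_u = -121/64, F_v = 11/128, G_u = -55/32, G_v = 55/64
E_vv = 363/16, F_uv = 363/32, G_uu = 121/8
Compute both Brioschi determinants and normalise by (EG - F^2)^2.
M1 = [[-E_vv/2 + F_uv - G_uu/2, E_u/2, F_u - E_v/2], [F_v - G_u/2, E, F], [G_v/2, F, G]] = [[-121/16, 0, 0], [121/128, 377/256, 55/256], [55/128, 55/256, 281/256]]; det M1 = -24321/2048
M2 = [[0, E_v/2, G_u/2], [E_v/2, E, F], [G_u/2, F, G]] = [[0, -121/64, -55/64], [-121/64, 377/256, 55/256], [-55/64, 55/256, 281/256]]; det M2 = -8833/2048
det M1 - det M2 = -121/16; K = -121/16 / (201/128)^2 = -123904/40401


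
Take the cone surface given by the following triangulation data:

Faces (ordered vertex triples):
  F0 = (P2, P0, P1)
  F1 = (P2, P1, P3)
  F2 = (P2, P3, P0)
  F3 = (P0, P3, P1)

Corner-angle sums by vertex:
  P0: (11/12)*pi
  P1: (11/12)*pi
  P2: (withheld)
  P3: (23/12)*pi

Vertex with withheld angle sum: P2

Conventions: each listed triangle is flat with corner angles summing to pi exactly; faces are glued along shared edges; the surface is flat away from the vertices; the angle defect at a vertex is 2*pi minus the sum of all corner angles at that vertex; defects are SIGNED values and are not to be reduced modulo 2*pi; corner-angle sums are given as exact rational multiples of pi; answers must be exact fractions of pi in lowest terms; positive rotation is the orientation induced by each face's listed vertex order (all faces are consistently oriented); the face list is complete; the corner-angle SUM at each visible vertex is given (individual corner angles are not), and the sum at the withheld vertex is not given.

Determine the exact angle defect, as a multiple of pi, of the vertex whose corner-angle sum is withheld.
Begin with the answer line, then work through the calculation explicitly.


Answer: defect(P2) = (7/4)*pi

V = 4, E = 6, F = 4; chi = V - E + F = 2
Gauss-Bonnet: total defect = 2*pi*chi = 4*pi; visible defects sum to (9/4)*pi


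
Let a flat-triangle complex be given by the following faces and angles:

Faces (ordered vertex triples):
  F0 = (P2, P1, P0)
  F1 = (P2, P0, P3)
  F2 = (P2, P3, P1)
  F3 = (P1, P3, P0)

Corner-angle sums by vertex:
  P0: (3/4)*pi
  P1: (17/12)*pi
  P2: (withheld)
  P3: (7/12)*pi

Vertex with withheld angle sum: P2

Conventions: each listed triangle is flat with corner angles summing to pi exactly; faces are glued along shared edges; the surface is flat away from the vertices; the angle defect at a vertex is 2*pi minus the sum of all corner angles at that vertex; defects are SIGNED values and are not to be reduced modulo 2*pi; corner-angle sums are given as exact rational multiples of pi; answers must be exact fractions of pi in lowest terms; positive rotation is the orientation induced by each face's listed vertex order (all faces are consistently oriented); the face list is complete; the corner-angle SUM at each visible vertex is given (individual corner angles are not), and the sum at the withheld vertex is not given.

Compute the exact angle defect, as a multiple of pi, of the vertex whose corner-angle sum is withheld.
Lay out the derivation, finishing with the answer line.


V = 4, E = 6, F = 4; chi = V - E + F = 2
Gauss-Bonnet: total defect = 2*pi*chi = 4*pi; visible defects sum to (13/4)*pi

Answer: defect(P2) = (3/4)*pi


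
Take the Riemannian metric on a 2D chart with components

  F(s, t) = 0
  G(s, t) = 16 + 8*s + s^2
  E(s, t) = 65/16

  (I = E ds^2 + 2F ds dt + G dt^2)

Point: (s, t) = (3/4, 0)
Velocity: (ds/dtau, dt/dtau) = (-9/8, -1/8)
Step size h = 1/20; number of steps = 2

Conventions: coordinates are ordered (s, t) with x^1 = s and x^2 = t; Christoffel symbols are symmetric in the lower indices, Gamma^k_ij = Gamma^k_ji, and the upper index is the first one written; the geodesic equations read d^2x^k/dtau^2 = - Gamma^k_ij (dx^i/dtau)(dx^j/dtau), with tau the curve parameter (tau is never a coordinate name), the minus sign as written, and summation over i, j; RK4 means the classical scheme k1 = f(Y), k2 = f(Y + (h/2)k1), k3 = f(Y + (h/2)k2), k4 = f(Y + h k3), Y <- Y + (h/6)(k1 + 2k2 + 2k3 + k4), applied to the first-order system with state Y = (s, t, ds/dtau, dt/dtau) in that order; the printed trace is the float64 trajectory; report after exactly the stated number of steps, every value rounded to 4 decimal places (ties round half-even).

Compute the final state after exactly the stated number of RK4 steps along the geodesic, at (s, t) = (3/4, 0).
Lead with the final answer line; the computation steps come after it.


Answer: s = 0.6376, t = -0.0128, ds/dtau = -1.1231, dt/dtau = -0.1311

f(Y) = (ds/dtau, dt/dtau, -Gamma^s_ij Y'^i Y'^j, -Gamma^t_ij Y'^i Y'^j) with the Gammas evaluated at the stage position; h = 0.050000; intermediate values shown to 6 dp
step 0: s = 0.7500, t = 0.0000, ds/dtau = -1.1250, dt/dtau = -0.1250
step 1:
  k1: at (s, t) = (0.750000, 0.000000), (ds/dtau, dt/dtau) = (-1.125000, -0.125000); Gamma_sss = 0.000000, Gamma_sst = 0.000000, Gamma_stt = -1.169231, Gamma_tss = 0.000000, Gamma_tst = 0.210526, Gamma_ttt = 0.000000; k1 = (-1.125000, -0.125000, 0.018269, -0.059211)
  k2: at (s, t) = (0.721875, -0.003125), (ds/dtau, dt/dtau) = (-1.124543, -0.126480); Gamma_sss = 0.000000, Gamma_sst = 0.000000, Gamma_stt = -1.162308, Gamma_tss = 0.000000, Gamma_tst = 0.211780, Gamma_ttt = 0.000000; k2 = (-1.124543, -0.126480, 0.018594, -0.060244)
  k3: at (s, t) = (0.721886, -0.003162), (ds/dtau, dt/dtau) = (-1.124535, -0.126506); Gamma_sss = 0.000000, Gamma_sst = 0.000000, Gamma_stt = -1.162311, Gamma_tss = 0.000000, Gamma_tst = 0.211780, Gamma_ttt = 0.000000; k3 = (-1.124535, -0.126506, 0.018601, -0.060256)
  k4: at (s, t) = (0.693773, -0.006325), (ds/dtau, dt/dtau) = (-1.124070, -0.128013); Gamma_sss = 0.000000, Gamma_sst = 0.000000, Gamma_stt = -1.155390, Gamma_tss = 0.000000, Gamma_tst = 0.213048, Gamma_ttt = 0.000000; k4 = (-1.124070, -0.128013, 0.018934, -0.061313)
  Y <- Y + (h/6)(k1 + 2k2 + 2k3 + k4): s = 0.6938, t = -0.0063, ds/dtau = -1.1241, dt/dtau = -0.1280
step 2:
  k1: at (s, t) = (0.693773, -0.006325), (ds/dtau, dt/dtau) = (-1.124070, -0.128013); Gamma_sss = 0.000000, Gamma_sst = 0.000000, Gamma_stt = -1.155390, Gamma_tss = 0.000000, Gamma_tst = 0.213048, Gamma_ttt = 0.000000; k1 = (-1.124070, -0.128013, 0.018934, -0.061313)
  k2: at (s, t) = (0.665671, -0.009525), (ds/dtau, dt/dtau) = (-1.123597, -0.129546); Gamma_sss = 0.000000, Gamma_sst = 0.000000, Gamma_stt = -1.148473, Gamma_tss = 0.000000, Gamma_tst = 0.214331, Gamma_ttt = 0.000000; k2 = (-1.123597, -0.129546, 0.019274, -0.062395)
  k3: at (s, t) = (0.665683, -0.009564), (ds/dtau, dt/dtau) = (-1.123588, -0.129573); Gamma_sss = 0.000000, Gamma_sst = 0.000000, Gamma_stt = -1.148476, Gamma_tss = 0.000000, Gamma_tst = 0.214331, Gamma_ttt = 0.000000; k3 = (-1.123588, -0.129573, 0.019282, -0.062407)
  k4: at (s, t) = (0.637594, -0.012804), (ds/dtau, dt/dtau) = (-1.123106, -0.131133); Gamma_sss = 0.000000, Gamma_sst = 0.000000, Gamma_stt = -1.141562, Gamma_tss = 0.000000, Gamma_tst = 0.215629, Gamma_ttt = 0.000000; k4 = (-1.123106, -0.131133, 0.019630, -0.063514)
  Y <- Y + (h/6)(k1 + 2k2 + 2k3 + k4): s = 0.6376, t = -0.0128, ds/dtau = -1.1231, dt/dtau = -0.1311


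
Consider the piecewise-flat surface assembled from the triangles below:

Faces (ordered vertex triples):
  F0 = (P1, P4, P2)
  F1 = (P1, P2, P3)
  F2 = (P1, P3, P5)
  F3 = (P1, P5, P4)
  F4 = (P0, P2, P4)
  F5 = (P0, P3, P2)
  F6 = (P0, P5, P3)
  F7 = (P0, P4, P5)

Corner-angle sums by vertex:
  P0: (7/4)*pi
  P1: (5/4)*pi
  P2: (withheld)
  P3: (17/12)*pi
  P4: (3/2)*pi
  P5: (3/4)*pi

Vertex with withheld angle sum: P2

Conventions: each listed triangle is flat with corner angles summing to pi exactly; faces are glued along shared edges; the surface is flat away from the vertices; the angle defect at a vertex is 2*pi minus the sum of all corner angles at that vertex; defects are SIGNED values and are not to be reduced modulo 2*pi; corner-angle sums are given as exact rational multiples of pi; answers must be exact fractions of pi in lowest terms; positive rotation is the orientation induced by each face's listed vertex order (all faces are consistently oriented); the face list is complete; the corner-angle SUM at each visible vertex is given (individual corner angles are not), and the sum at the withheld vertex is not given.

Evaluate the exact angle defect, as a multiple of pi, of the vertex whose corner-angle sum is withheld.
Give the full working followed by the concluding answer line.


V = 6, E = 12, F = 8; chi = V - E + F = 2
Gauss-Bonnet: total defect = 2*pi*chi = 4*pi; visible defects sum to (10/3)*pi

Answer: defect(P2) = (2/3)*pi


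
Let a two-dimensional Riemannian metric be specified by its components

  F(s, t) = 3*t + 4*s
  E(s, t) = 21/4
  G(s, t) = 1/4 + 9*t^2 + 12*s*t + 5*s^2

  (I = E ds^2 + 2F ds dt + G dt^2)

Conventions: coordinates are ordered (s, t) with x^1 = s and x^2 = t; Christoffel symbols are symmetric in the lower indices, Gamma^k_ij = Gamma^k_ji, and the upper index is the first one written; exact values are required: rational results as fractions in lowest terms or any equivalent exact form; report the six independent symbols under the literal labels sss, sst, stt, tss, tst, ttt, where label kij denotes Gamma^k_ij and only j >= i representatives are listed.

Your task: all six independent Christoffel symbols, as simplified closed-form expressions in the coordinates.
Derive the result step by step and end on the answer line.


E = 21/4; F = 3*t + 4*s; G = 1/4 + 9*t^2 + 12*s*t + 5*s^2
Gamma^k_ij = (1/2) g^{kl} (d_i g_jl + d_j g_il - d_l g_ij), with g^inv = (1/(EG-F^2)) [[G, -F], [-F, E]]
first partials: E_s = 0, E_t = 0, F_s = 4, F_t = 3, G_s = 12*t + 10*s, G_t = 18*t + 12*s
D = EG - F^2 = 21/16 + (153/4)*t^2 + 39*s*t + (41/4)*s^2
expanded: Gamma^s_ss = (G E_s - 2F F_s + F E_t)/(2D), Gamma^s_st = (G E_t - F G_s)/(2D), Gamma^s_tt = (2G F_t - G G_s - F G_t)/(2D), Gamma^t_ss = (2E F_s - E E_t - F E_s)/(2D), Gamma^t_st = (E G_s - F E_t)/(2D), Gamma^t_tt = (E G_t - 2F F_t + F G_s)/(2D); substitute and cancel common factors

Answer: Gamma_sss = (-256*s - 192*t)/(164*s^2 + 624*s*t + 612*t^2 + 21), Gamma_sst = (-320*s^2 - 624*s*t - 288*t^2)/(164*s^2 + 624*s*t + 612*t^2 + 21), Gamma_stt = (-400*s^3 - 1440*s^2*t - 144*s^2 - 1872*s*t^2 - 288*s*t - 20*s - 864*t^3 - 24*t + 12)/(164*s^2 + 624*s*t + 612*t^2 + 21), Gamma_tss = 336/(164*s^2 + 624*s*t + 612*t^2 + 21), Gamma_tst = (420*s + 504*t)/(164*s^2 + 624*s*t + 612*t^2 + 21), Gamma_ttt = (320*s^2 + 624*s*t + 312*s + 288*t^2 + 612*t)/(164*s^2 + 624*s*t + 612*t^2 + 21)


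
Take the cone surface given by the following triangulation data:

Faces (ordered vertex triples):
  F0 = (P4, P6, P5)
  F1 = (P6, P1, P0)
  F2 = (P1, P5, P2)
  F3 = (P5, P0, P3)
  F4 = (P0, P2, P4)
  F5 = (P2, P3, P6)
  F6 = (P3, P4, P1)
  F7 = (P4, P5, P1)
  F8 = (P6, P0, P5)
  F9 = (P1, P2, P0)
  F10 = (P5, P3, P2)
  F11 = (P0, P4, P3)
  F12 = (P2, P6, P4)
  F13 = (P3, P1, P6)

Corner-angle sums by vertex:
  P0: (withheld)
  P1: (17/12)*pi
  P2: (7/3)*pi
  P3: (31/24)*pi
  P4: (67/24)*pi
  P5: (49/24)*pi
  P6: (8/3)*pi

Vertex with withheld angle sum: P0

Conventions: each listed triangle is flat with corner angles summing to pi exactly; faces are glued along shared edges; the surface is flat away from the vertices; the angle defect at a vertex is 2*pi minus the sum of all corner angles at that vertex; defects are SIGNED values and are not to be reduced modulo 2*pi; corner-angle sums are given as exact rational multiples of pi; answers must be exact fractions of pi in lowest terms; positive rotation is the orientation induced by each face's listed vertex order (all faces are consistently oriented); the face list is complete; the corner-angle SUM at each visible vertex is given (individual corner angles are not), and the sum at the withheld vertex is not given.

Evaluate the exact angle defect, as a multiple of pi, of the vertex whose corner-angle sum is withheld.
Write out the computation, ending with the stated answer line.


V = 7, E = 21, F = 14; chi = V - E + F = 0
Gauss-Bonnet: total defect = 2*pi*chi = 0; visible defects sum to (-13/24)*pi

Answer: defect(P0) = (13/24)*pi


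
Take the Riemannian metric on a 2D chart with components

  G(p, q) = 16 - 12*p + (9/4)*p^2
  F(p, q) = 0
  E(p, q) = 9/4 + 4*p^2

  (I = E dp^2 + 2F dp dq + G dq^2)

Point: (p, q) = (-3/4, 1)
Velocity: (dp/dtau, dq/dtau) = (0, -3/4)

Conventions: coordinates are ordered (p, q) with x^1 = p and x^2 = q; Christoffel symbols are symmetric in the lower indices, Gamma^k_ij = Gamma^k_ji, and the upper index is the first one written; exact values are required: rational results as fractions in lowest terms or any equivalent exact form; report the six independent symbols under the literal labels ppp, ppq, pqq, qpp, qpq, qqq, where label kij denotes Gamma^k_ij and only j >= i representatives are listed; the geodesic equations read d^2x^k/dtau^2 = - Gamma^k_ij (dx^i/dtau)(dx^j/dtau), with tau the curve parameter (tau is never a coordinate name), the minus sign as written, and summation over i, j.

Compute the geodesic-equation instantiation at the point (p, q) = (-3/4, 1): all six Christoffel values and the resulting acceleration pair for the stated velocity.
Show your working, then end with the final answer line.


E = 9/2, F = 0, G = 1681/64 at the point
E_p = -6, E_q = 0, F_p = 0, F_q = 0, G_p = -123/8, G_q = 0
EG - F^2 = 15129/128;  g^inv = (128/15129) * [[1681/64, 0], [0, 9/2]]
first-kind symbols [ij,l] = (1/2)(d_i g_jl + d_j g_il - d_l g_ij): [pp,p] = E_p/2 = -3, [pp,q] = F_p - E_q/2 = 0, [pq,p] = E_q/2 = 0, [pq,q] = G_p/2 = -123/16, [qq,p] = F_q - G_p/2 = 123/16, [qq,q] = G_q/2 = 0
Gamma^p_ij = (G*[ij,p] - F*[ij,q])/(EG - F^2), Gamma^q_ij = (E*[ij,q] - F*[ij,p])/(EG - F^2)
Gamma_ppp = -2/3, Gamma_ppq = 0, Gamma_pqq = 41/24, Gamma_qpp = 0, Gamma_qpq = -12/41, Gamma_qqq = 0
d^2p/dtau^2 = -(Gamma_ppp*(0)^2 + 2*Gamma_ppq*(0)*(-3/4) + Gamma_pqq*(-3/4)^2) = -123/128
d^2q/dtau^2 = -(Gamma_qpp*(0)^2 + 2*Gamma_qpq*(0)*(-3/4) + Gamma_qqq*(-3/4)^2) = 0

Answer: Gamma_ppp = -2/3, Gamma_ppq = 0, Gamma_pqq = 41/24, Gamma_qpp = 0, Gamma_qpq = -12/41, Gamma_qqq = 0; accelerations (d^2p/dtau^2, d^2q/dtau^2) = (-123/128, 0)


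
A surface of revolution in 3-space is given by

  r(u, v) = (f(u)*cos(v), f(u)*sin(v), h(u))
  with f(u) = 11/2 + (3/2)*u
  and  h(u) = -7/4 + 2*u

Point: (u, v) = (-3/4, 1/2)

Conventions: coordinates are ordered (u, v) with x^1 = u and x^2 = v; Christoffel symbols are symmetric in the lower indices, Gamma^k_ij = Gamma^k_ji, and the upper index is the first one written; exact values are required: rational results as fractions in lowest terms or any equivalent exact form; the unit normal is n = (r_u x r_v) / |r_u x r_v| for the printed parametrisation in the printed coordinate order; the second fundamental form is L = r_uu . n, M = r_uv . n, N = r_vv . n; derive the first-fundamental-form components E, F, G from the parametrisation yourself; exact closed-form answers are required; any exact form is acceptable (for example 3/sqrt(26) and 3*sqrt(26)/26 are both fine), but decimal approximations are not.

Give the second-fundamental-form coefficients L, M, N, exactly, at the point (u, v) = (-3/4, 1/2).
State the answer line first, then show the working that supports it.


Answer: L = 0, M = 0, N = 7/2

f = 35/8, f' = 3/2, f'' = 0, h' = 2, h'' = 0
E = 25/4, F = 0, G = 1225/64; answer radicand W^2 = 25/4
unnormalised second-form numerators: l = 0, m = 0, n = 35/4; L = l/sqrt(25/4), and similarly M = m/sqrt(W^2), N = n/sqrt(W^2)


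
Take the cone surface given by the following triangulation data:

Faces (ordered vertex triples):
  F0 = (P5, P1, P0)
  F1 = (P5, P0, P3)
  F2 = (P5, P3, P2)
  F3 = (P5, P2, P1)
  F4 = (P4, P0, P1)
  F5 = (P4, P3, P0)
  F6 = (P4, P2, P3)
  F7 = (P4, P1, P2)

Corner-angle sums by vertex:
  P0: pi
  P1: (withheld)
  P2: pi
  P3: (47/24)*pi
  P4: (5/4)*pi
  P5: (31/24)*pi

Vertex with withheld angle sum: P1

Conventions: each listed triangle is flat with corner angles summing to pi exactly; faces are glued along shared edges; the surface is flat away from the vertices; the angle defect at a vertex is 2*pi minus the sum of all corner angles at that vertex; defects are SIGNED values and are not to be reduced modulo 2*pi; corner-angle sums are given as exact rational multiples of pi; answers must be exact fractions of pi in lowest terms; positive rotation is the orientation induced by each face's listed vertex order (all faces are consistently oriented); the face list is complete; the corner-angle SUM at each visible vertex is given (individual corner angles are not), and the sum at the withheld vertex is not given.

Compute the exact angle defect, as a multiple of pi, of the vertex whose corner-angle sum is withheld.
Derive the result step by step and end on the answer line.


V = 6, E = 12, F = 8; chi = V - E + F = 2
Gauss-Bonnet: total defect = 2*pi*chi = 4*pi; visible defects sum to (7/2)*pi

Answer: defect(P1) = pi/2


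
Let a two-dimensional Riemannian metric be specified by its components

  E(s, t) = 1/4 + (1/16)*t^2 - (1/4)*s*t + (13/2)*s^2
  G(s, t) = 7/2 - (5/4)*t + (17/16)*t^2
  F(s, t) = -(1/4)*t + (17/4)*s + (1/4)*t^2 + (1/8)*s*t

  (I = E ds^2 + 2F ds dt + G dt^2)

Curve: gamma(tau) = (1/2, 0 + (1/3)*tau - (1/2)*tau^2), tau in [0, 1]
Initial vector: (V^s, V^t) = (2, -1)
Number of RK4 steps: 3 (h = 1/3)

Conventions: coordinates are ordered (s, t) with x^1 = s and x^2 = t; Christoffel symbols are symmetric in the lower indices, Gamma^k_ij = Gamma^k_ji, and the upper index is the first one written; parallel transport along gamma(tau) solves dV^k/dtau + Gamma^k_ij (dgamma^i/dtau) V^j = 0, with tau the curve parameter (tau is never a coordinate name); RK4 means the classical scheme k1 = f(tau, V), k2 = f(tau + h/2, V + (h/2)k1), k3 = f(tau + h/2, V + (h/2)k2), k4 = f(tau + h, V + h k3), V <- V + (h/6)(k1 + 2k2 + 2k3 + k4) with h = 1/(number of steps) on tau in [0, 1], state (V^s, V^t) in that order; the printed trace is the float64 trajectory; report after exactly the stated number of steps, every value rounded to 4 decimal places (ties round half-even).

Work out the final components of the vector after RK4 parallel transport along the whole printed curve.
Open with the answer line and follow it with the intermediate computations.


Answer: V^s = 1.9138, V^t = -0.9174

gamma'(tau) = (0, 1/3 - tau); f(tau, V)^k = -Gamma^k_ij(gamma(tau)) gamma'^i(tau) V^j; h = 1/3; intermediate values shown to 6 dp
curve data and Christoffel symbols at the stage parameters:
  tau = 0.000000: gamma = (0.500000, 0.000000), gamma' = (0.000000, 0.333333); Gamma_sss = 1.080153, Gamma_sst = -0.106870, Gamma_stt = 0.328244, Gamma_tss = 0.576336, Gamma_tst = 0.064885, Gamma_ttt = -0.377863
  tau = 0.166667: gamma = (0.500000, 0.041667), gamma' = (0.000000, 0.166667); Gamma_sss = 1.045571, Gamma_sst = -0.105079, Gamma_stt = 0.332999, Gamma_tss = 0.609022, Gamma_tst = 0.064502, Gamma_ttt = -0.372749
  tau = 0.333333: gamma = (0.500000, 0.055556), gamma' = (0.000000, 0.000000); Gamma_sss = 1.033895, Gamma_sst = -0.104452, Gamma_stt = 0.334327, Gamma_tss = 0.619983, Gamma_tst = 0.064346, Gamma_ttt = -0.370779
  tau = 0.500000: gamma = (0.500000, 0.041667), gamma' = (0.000000, -0.166667); Gamma_sss = 1.045571, Gamma_sst = -0.105079, Gamma_stt = 0.332999, Gamma_tss = 0.609022, Gamma_tst = 0.064502, Gamma_ttt = -0.372749
  tau = 0.666667: gamma = (0.500000, 0.000000), gamma' = (0.000000, -0.333333); Gamma_sss = 1.080153, Gamma_sst = -0.106870, Gamma_stt = 0.328244, Gamma_tss = 0.576336, Gamma_tst = 0.064885, Gamma_ttt = -0.377863
  tau = 0.833333: gamma = (0.500000, -0.069444), gamma' = (0.000000, -0.500000); Gamma_sss = 1.136012, Gamma_sst = -0.109586, Gamma_stt = 0.317984, Gamma_tss = 0.522831, Gamma_tst = 0.065266, Gamma_ttt = -0.383923
  tau = 1.000000: gamma = (0.500000, -0.166667), gamma' = (0.000000, -0.666667); Gamma_sss = 1.209752, Gamma_sst = -0.112932, Gamma_stt = 0.299463, Gamma_tss = 0.450836, Gamma_tst = 0.065357, Gamma_ttt = -0.387892
step 0: V^s = 2.0000, V^t = -1.0000
step 1: k1 = (0.180662, -0.169211), k2 = (0.092619, -0.085701), k3 = (0.091589, -0.084679), k4 = (0.000000, 0.000000); V <- V + (h/6)(k1 + 2k2 + 2k3 + k4): V^s = 2.0305, V^t = -1.0283
step 2: k1 = (0.000000, 0.000000), k2 = (-0.092633, 0.085714), k3 = (-0.091570, 0.084660), k4 = (-0.180673, 0.169225); V <- V + (h/6)(k1 + 2k2 + 2k3 + k4): V^s = 2.0000, V^t = -1.0000
step 3: k1 = (-0.180662, 0.169211), k2 = (-0.262444, 0.250831), k3 = (-0.259535, 0.247775), k4 = (-0.327216, 0.320610); V <- V + (h/6)(k1 + 2k2 + 2k3 + k4): V^s = 1.9138, V^t = -0.9174
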